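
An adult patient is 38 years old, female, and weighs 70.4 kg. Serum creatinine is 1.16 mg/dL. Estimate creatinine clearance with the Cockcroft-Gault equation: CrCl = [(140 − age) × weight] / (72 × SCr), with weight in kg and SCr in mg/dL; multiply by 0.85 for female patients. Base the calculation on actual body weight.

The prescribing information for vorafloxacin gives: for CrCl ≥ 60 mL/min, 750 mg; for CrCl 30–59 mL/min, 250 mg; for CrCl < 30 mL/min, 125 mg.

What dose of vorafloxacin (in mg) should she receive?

750 mg

CrCl = (140 − 38) × 70.4 / (72 × 1.16) × 0.85 = 7180.8 / 83.52 × 0.85 ≈ 73.1 mL/min
CrCl ≈ 73 mL/min → bracket ≥ 60 mL/min.
Dose for this bracket: 750 mg.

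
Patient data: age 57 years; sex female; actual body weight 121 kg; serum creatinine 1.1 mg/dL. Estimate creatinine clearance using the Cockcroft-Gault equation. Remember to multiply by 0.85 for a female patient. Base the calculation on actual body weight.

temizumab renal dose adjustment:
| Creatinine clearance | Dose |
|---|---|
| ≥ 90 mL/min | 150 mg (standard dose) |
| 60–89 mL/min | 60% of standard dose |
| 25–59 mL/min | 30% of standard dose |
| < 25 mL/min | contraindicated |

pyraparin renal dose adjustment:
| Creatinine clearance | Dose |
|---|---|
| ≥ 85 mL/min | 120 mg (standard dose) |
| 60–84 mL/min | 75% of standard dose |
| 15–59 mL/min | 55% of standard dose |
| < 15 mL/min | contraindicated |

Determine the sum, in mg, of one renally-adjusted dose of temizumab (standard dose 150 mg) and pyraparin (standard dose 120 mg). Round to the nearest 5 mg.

CrCl = (140 − 57) × 121 / (72 × 1.1) × 0.85 = 10043.0 / 79.20 × 0.85 ≈ 107.8 mL/min
CrCl ≈ 108 mL/min.
temizumab: ≥ 90 mL/min → 100% of 150 mg = 150 mg.
pyraparin: ≥ 85 mL/min → 100% of 120 mg = 120 mg.
Total = 150 + 120 = 270 mg.

270 mg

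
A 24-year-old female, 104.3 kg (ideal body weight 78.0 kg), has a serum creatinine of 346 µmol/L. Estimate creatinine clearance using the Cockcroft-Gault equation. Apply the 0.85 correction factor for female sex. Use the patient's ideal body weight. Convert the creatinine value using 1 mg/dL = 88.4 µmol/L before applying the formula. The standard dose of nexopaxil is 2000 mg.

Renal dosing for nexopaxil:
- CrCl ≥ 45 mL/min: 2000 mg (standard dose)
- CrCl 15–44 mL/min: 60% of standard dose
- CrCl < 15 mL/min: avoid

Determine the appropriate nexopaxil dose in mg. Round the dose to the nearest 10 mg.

1200 mg

SCr = 346 / 88.4 = 3.914 mg/dL
CrCl = (140 − 24) × 78 / (72 × 3.914) × 0.85 = 9048.0 / 281.81 × 0.85 ≈ 27.3 mL/min
CrCl ≈ 27 mL/min → bracket 15–44 mL/min.
60% of 2000 mg = 1200 mg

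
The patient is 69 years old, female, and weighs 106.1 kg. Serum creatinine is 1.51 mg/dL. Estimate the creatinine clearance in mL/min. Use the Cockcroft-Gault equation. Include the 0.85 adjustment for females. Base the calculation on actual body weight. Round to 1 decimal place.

CrCl = (140 − 69) × 106.1 / (72 × 1.51) × 0.85 = 7533.1 / 108.72 × 0.85 ≈ 58.9 mL/min

58.9 mL/min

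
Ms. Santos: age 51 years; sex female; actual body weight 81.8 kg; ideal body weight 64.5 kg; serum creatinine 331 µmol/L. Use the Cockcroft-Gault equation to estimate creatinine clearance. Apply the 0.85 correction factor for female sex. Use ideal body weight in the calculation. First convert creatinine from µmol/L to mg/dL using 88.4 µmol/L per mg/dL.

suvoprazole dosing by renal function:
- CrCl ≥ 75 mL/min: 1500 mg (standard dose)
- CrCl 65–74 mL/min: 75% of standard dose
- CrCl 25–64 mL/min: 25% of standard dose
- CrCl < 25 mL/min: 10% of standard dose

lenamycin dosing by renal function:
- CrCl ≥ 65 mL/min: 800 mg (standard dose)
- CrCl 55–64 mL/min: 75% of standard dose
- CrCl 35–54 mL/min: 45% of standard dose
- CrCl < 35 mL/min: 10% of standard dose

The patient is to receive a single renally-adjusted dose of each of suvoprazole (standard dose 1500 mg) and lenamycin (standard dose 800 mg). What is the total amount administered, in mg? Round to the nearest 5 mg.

SCr = 331 / 88.4 = 3.744 mg/dL
CrCl = (140 − 51) × 64.5 / (72 × 3.744) × 0.85 = 5740.5 / 269.57 × 0.85 ≈ 18.1 mL/min
CrCl ≈ 18 mL/min.
suvoprazole: < 25 mL/min → 10% of 1500 mg = 150 mg.
lenamycin: < 35 mL/min → 10% of 800 mg = 80 mg.
Total = 150 + 80 = 230 mg.

230 mg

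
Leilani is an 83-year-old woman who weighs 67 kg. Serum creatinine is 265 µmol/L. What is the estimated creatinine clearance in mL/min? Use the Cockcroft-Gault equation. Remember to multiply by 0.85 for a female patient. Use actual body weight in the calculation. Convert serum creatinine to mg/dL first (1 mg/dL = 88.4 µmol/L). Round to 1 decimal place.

15.0 mL/min

SCr = 265 / 88.4 = 2.998 mg/dL
CrCl = (140 − 83) × 67 / (72 × 2.998) × 0.85 = 3819.0 / 215.86 × 0.85 ≈ 15.0 mL/min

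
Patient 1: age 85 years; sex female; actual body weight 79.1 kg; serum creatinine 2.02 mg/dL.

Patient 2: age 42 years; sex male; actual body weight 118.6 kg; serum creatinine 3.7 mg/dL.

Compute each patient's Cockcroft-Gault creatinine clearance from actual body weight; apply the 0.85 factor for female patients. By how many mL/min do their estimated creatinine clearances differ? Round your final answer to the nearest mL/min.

Patient 1: CrCl = (140 − 85) × 79.1 / (72 × 2.02) × 0.85 = 4350.5 / 145.44 × 0.85 ≈ 25.4 mL/min
Patient 2: CrCl = (140 − 42) × 118.6 / (72 × 3.7) = 11622.8 / 266.40 ≈ 43.6 mL/min
|25.4 − 43.6| = 18.2 mL/min

18 mL/min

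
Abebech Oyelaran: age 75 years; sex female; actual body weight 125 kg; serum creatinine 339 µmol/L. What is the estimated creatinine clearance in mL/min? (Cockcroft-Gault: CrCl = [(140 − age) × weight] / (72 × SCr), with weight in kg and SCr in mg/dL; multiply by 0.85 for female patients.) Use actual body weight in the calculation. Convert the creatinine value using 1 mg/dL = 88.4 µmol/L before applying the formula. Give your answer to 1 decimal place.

SCr = 339 / 88.4 = 3.835 mg/dL
CrCl = (140 − 75) × 125 / (72 × 3.835) × 0.85 = 8125.0 / 276.12 × 0.85 ≈ 25.0 mL/min

25.0 mL/min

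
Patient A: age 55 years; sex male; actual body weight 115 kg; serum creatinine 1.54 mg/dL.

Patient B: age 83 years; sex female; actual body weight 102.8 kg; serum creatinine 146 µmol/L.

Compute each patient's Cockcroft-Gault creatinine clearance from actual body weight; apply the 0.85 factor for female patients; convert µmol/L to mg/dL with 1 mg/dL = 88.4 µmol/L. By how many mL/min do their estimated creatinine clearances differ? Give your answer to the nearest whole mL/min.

Patient A: CrCl = (140 − 55) × 115 / (72 × 1.54) = 9775.0 / 110.88 ≈ 88.2 mL/min
Patient B: SCr = 146 / 88.4 = 1.652 mg/dL
Patient B: CrCl = (140 − 83) × 102.8 / (72 × 1.652) × 0.85 = 5859.6 / 118.94 × 0.85 ≈ 41.9 mL/min
|88.2 − 41.9| = 46.3 mL/min

46 mL/min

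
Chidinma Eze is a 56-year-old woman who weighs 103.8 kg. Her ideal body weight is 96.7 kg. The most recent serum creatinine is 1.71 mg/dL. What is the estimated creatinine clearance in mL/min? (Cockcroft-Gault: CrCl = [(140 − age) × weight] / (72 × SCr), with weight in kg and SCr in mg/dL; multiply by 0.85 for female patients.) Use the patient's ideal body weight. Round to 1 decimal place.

CrCl = (140 − 56) × 96.7 / (72 × 1.71) × 0.85 = 8122.8 / 123.12 × 0.85 ≈ 56.1 mL/min

56.1 mL/min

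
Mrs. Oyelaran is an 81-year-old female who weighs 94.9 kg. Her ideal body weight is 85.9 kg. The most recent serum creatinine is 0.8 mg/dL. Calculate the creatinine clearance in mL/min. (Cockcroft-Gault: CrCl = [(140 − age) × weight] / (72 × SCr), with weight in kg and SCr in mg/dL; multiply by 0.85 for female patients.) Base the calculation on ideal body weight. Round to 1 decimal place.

74.8 mL/min

CrCl = (140 − 81) × 85.9 / (72 × 0.8) × 0.85 = 5068.1 / 57.60 × 0.85 ≈ 74.8 mL/min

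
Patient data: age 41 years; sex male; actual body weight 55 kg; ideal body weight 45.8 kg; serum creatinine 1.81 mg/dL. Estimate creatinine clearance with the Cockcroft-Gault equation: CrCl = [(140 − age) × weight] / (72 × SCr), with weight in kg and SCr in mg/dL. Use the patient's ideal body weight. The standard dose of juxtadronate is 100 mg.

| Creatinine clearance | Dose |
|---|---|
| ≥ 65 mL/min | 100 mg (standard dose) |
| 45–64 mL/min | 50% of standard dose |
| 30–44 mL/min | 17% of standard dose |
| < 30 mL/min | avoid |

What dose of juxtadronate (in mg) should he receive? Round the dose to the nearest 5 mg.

CrCl = (140 − 41) × 45.8 / (72 × 1.81) = 4534.2 / 130.32 ≈ 34.8 mL/min
CrCl ≈ 35 mL/min → bracket 30–44 mL/min.
17% of 100 mg = 17 mg → 15 mg

15 mg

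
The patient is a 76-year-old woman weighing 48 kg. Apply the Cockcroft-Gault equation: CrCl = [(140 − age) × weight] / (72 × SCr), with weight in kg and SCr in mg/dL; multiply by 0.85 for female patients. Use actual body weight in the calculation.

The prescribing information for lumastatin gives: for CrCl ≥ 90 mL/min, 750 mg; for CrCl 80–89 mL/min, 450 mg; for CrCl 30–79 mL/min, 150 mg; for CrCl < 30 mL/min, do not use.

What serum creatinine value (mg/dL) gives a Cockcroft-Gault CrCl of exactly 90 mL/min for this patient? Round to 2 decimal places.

Standard dose requires CrCl ≥ 90 mL/min.
Set (140 − 76) × 48 × 0.85 / (72 × SCr) = 90
SCr = (140 − 76) × 48 × 0.85 / (72 × 90) = 0.403 mg/dL

0.40 mg/dL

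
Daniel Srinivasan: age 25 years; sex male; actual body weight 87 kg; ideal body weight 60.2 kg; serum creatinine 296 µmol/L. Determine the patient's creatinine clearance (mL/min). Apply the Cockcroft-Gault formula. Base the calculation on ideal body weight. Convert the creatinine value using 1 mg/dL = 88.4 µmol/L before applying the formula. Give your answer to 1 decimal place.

SCr = 296 / 88.4 = 3.348 mg/dL
CrCl = (140 − 25) × 60.2 / (72 × 3.348) = 6923.0 / 241.06 ≈ 28.7 mL/min

28.7 mL/min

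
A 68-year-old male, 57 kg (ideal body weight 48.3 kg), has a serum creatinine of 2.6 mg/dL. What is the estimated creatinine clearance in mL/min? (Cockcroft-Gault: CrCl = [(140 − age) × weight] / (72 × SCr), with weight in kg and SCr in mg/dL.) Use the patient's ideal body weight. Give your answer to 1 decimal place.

18.6 mL/min

CrCl = (140 − 68) × 48.3 / (72 × 2.6) = 3477.6 / 187.20 ≈ 18.6 mL/min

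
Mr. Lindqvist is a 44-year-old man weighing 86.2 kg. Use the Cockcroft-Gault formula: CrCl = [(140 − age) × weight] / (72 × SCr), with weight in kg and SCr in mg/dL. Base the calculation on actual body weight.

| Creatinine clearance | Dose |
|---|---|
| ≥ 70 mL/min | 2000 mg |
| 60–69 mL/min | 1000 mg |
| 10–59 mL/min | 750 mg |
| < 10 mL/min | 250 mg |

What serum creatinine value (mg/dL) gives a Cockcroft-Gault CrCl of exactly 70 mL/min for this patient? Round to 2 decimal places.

1.64 mg/dL

Standard dose requires CrCl ≥ 70 mL/min.
Set (140 − 44) × 86.2 / (72 × SCr) = 70
SCr = (140 − 44) × 86.2 / (72 × 70) = 1.642 mg/dL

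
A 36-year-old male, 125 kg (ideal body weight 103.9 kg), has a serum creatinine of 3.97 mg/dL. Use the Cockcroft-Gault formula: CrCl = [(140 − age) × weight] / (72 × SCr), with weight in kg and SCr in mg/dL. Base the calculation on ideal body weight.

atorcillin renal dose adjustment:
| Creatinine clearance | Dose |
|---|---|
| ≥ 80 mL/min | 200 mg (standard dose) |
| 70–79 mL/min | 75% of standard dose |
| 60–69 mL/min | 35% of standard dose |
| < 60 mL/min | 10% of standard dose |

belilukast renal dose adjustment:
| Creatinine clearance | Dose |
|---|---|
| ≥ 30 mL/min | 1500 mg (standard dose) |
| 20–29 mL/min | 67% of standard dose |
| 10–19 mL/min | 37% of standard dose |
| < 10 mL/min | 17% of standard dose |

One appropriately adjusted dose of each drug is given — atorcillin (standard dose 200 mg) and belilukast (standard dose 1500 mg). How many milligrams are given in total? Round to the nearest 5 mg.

CrCl = (140 − 36) × 103.9 / (72 × 3.97) = 10805.6 / 285.84 ≈ 37.8 mL/min
CrCl ≈ 38 mL/min.
atorcillin: < 60 mL/min → 10% of 200 mg = 20 mg.
belilukast: ≥ 30 mL/min → 100% of 1500 mg = 1500 mg.
Total = 20 + 1500 = 1520 mg.

1520 mg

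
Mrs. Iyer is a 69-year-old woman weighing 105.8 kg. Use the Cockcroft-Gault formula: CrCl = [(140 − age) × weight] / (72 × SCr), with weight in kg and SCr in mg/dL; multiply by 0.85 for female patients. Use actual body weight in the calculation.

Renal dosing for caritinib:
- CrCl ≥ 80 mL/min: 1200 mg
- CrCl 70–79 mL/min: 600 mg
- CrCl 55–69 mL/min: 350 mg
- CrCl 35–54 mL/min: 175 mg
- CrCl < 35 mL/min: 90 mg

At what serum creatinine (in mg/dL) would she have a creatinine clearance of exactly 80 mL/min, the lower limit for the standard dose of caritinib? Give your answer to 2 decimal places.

1.11 mg/dL

Standard dose requires CrCl ≥ 80 mL/min.
Set (140 − 69) × 105.8 × 0.85 / (72 × SCr) = 80
SCr = (140 − 69) × 105.8 × 0.85 / (72 × 80) = 1.109 mg/dL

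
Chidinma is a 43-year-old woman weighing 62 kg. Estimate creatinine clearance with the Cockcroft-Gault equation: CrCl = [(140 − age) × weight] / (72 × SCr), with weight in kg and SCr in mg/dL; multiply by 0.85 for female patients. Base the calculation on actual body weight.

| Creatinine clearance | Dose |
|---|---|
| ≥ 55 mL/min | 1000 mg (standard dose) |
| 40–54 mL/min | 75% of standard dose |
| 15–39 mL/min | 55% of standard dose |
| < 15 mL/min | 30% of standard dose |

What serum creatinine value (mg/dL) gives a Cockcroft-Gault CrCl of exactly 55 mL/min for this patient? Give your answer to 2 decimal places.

1.29 mg/dL

Standard dose requires CrCl ≥ 55 mL/min.
Set (140 − 43) × 62 × 0.85 / (72 × SCr) = 55
SCr = (140 − 43) × 62 × 0.85 / (72 × 55) = 1.291 mg/dL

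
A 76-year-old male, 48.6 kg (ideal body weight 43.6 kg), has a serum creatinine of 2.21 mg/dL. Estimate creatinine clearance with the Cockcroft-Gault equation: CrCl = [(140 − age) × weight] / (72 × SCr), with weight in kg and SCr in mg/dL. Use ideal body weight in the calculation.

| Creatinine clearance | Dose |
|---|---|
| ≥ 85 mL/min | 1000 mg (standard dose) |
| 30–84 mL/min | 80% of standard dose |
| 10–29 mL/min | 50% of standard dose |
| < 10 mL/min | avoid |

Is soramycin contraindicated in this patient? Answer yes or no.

no

CrCl = (140 − 76) × 43.6 / (72 × 2.21) = 2790.4 / 159.12 ≈ 17.5 mL/min
CrCl ≈ 18 mL/min, which is ≥ 10 mL/min.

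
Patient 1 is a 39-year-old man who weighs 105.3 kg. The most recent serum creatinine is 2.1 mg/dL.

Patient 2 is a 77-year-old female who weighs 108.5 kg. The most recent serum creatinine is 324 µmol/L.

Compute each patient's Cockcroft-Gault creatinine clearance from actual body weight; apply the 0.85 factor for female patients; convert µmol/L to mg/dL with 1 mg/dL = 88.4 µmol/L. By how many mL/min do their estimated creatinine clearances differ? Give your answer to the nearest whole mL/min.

48 mL/min

Patient 1: CrCl = (140 − 39) × 105.3 / (72 × 2.1) = 10635.3 / 151.20 ≈ 70.3 mL/min
Patient 2: SCr = 324 / 88.4 = 3.665 mg/dL
Patient 2: CrCl = (140 − 77) × 108.5 / (72 × 3.665) × 0.85 = 6835.5 / 263.88 × 0.85 ≈ 22.0 mL/min
|70.3 − 22.0| = 48.3 mL/min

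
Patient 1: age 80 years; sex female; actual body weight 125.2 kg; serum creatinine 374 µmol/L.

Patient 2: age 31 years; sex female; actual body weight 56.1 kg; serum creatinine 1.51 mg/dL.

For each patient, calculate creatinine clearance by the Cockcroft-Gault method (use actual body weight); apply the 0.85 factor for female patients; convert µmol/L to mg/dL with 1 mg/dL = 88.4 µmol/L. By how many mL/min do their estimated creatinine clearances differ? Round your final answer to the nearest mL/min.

Patient 1: SCr = 374 / 88.4 = 4.231 mg/dL
Patient 1: CrCl = (140 − 80) × 125.2 / (72 × 4.231) × 0.85 = 7512.0 / 304.63 × 0.85 ≈ 21.0 mL/min
Patient 2: CrCl = (140 − 31) × 56.1 / (72 × 1.51) × 0.85 = 6114.9 / 108.72 × 0.85 ≈ 47.8 mL/min
|21.0 − 47.8| = 26.8 mL/min

27 mL/min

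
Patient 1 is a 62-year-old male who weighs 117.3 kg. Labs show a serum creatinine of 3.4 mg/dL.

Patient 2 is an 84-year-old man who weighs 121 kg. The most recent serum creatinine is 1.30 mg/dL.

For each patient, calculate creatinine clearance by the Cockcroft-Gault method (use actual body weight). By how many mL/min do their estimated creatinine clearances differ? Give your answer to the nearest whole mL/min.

Patient 1: CrCl = (140 − 62) × 117.3 / (72 × 3.4) = 9149.4 / 244.80 ≈ 37.4 mL/min
Patient 2: CrCl = (140 − 84) × 121 / (72 × 1.3) = 6776.0 / 93.60 ≈ 72.4 mL/min
|37.4 − 72.4| = 35.0 mL/min

35 mL/min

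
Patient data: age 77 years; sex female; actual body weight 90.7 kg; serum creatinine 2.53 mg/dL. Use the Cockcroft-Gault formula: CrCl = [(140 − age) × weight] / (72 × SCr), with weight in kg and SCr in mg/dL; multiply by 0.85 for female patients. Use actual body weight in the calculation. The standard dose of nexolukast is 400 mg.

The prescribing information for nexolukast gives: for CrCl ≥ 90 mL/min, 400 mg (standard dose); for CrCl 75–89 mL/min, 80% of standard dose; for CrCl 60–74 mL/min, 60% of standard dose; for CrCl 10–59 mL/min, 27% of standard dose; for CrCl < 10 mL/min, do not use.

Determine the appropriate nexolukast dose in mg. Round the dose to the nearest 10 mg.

CrCl = (140 − 77) × 90.7 / (72 × 2.53) × 0.85 = 5714.1 / 182.16 × 0.85 ≈ 26.7 mL/min
CrCl ≈ 27 mL/min → bracket 10–59 mL/min.
27% of 400 mg = 108 mg → 110 mg

110 mg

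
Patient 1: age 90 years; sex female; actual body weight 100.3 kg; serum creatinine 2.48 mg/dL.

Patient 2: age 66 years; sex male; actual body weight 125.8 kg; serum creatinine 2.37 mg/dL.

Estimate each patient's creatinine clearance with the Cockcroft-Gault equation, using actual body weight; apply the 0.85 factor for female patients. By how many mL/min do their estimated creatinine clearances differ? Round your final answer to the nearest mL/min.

31 mL/min

Patient 1: CrCl = (140 − 90) × 100.3 / (72 × 2.48) × 0.85 = 5015.0 / 178.56 × 0.85 ≈ 23.9 mL/min
Patient 2: CrCl = (140 − 66) × 125.8 / (72 × 2.37) = 9309.2 / 170.64 ≈ 54.6 mL/min
|23.9 − 54.6| = 30.7 mL/min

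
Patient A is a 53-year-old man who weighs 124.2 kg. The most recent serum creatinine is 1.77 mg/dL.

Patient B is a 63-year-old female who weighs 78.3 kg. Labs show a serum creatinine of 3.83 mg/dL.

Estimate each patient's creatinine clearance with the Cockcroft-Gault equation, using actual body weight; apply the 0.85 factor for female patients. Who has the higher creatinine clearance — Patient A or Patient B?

Patient A

Patient A: CrCl = (140 − 53) × 124.2 / (72 × 1.77) = 10805.4 / 127.44 ≈ 84.8 mL/min
Patient B: CrCl = (140 − 63) × 78.3 / (72 × 3.83) × 0.85 = 6029.1 / 275.76 × 0.85 ≈ 18.6 mL/min
84.8 vs 18.6 mL/min → Patient A is higher.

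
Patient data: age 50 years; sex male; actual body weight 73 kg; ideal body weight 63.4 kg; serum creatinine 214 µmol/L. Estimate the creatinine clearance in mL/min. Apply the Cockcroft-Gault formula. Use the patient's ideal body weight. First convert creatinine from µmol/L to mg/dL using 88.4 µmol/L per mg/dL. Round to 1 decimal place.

32.7 mL/min

SCr = 214 / 88.4 = 2.421 mg/dL
CrCl = (140 − 50) × 63.4 / (72 × 2.421) = 5706.0 / 174.31 ≈ 32.7 mL/min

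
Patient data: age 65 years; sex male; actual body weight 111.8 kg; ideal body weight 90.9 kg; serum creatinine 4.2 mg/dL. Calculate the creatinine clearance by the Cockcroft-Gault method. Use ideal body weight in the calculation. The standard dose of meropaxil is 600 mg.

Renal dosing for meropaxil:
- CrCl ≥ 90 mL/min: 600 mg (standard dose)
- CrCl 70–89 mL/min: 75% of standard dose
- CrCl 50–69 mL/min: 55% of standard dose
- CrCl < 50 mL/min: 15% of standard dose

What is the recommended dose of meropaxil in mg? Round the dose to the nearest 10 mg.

90 mg

CrCl = (140 − 65) × 90.9 / (72 × 4.2) = 6817.5 / 302.40 ≈ 22.5 mL/min
CrCl ≈ 23 mL/min → bracket < 50 mL/min.
15% of 600 mg = 90 mg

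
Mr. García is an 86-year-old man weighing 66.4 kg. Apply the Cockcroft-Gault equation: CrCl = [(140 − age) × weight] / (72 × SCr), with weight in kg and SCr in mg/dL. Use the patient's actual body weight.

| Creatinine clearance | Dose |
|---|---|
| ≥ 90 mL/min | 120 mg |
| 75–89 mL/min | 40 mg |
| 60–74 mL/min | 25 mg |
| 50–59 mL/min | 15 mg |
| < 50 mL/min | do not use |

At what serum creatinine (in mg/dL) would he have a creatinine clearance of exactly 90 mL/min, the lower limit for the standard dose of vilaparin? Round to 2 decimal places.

0.55 mg/dL

Standard dose requires CrCl ≥ 90 mL/min.
Set (140 − 86) × 66.4 / (72 × SCr) = 90
SCr = (140 − 86) × 66.4 / (72 × 90) = 0.553 mg/dL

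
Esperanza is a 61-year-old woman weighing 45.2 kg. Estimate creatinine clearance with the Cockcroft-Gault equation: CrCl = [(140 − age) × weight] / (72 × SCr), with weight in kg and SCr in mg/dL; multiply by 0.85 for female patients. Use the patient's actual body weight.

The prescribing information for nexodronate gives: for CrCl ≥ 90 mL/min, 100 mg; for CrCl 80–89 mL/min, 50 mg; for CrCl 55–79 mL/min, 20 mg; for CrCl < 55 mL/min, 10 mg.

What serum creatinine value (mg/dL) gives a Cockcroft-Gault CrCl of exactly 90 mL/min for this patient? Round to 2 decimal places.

Standard dose requires CrCl ≥ 90 mL/min.
Set (140 − 61) × 45.2 × 0.85 / (72 × SCr) = 90
SCr = (140 − 61) × 45.2 × 0.85 / (72 × 90) = 0.468 mg/dL

0.47 mg/dL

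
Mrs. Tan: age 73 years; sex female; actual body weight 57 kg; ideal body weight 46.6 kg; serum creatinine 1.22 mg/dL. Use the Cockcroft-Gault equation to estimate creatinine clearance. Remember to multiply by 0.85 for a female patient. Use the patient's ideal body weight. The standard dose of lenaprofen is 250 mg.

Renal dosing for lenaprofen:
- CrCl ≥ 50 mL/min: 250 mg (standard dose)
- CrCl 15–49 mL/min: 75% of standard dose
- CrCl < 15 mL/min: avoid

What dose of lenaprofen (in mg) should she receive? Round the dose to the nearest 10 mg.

190 mg

CrCl = (140 − 73) × 46.6 / (72 × 1.22) × 0.85 = 3122.2 / 87.84 × 0.85 ≈ 30.2 mL/min
CrCl ≈ 30 mL/min → bracket 15–49 mL/min.
75% of 250 mg = 187.5 mg → 190 mg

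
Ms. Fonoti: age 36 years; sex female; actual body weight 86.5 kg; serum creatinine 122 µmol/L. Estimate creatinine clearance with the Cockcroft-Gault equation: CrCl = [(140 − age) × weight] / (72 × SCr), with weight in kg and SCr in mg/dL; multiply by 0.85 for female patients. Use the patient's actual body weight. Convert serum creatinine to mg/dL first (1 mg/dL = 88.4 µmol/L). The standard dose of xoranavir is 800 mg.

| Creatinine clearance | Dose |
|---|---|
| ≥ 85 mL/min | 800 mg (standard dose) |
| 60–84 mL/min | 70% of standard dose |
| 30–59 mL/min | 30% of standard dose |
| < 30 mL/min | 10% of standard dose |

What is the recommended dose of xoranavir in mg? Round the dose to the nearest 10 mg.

SCr = 122 / 88.4 = 1.38 mg/dL
CrCl = (140 − 36) × 86.5 / (72 × 1.38) × 0.85 = 8996.0 / 99.36 × 0.85 ≈ 77.0 mL/min
CrCl ≈ 77 mL/min → bracket 60–84 mL/min.
70% of 800 mg = 560 mg

560 mg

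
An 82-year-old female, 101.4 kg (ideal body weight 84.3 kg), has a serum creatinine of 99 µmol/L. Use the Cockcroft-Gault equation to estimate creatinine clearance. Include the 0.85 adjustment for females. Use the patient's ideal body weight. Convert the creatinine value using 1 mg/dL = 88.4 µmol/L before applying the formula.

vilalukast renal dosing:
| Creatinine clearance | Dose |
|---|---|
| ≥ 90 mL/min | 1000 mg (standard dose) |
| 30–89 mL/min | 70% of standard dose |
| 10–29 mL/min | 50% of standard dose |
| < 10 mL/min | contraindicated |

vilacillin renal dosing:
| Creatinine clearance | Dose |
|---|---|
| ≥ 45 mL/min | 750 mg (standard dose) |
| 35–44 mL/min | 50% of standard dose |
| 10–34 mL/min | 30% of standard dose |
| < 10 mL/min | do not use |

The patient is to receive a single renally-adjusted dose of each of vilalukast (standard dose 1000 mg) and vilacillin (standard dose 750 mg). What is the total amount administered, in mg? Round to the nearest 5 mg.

1450 mg

SCr = 99 / 88.4 = 1.12 mg/dL
CrCl = (140 − 82) × 84.3 / (72 × 1.12) × 0.85 = 4889.4 / 80.64 × 0.85 ≈ 51.5 mL/min
CrCl ≈ 52 mL/min.
vilalukast: 30–89 mL/min → 70% of 1000 mg = 700 mg.
vilacillin: ≥ 45 mL/min → 100% of 750 mg = 750 mg.
Total = 700 + 750 = 1450 mg.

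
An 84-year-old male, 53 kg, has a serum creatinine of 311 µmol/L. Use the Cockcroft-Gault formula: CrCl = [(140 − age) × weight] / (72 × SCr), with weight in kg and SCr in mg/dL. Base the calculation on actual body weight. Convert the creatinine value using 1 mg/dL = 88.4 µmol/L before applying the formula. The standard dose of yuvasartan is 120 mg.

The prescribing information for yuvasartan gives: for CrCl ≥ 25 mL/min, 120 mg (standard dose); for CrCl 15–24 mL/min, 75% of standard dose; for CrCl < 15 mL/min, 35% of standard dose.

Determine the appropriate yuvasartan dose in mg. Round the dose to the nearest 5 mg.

40 mg

SCr = 311 / 88.4 = 3.518 mg/dL
CrCl = (140 − 84) × 53 / (72 × 3.518) = 2968.0 / 253.30 ≈ 11.7 mL/min
CrCl ≈ 12 mL/min → bracket < 15 mL/min.
35% of 120 mg = 42 mg → 40 mg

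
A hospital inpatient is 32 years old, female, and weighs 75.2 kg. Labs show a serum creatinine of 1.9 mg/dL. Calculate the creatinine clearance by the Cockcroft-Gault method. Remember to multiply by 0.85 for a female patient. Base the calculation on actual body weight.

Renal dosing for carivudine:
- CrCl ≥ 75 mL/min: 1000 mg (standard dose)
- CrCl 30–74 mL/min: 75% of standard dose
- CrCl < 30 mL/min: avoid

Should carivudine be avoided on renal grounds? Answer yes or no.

CrCl = (140 − 32) × 75.2 / (72 × 1.9) × 0.85 = 8121.6 / 136.80 × 0.85 ≈ 50.5 mL/min
CrCl ≈ 50 mL/min, which is ≥ 30 mL/min.

no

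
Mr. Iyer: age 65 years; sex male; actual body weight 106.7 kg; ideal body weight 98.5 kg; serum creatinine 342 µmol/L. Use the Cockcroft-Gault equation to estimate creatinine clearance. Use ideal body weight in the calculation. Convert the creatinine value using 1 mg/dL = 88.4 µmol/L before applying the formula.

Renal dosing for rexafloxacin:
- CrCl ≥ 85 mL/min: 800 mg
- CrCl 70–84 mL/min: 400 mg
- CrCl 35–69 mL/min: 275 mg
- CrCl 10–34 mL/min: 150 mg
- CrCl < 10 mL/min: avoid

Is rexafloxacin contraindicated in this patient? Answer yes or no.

no

SCr = 342 / 88.4 = 3.869 mg/dL
CrCl = (140 − 65) × 98.5 / (72 × 3.869) = 7387.5 / 278.57 ≈ 26.5 mL/min
CrCl ≈ 27 mL/min, which is ≥ 10 mL/min.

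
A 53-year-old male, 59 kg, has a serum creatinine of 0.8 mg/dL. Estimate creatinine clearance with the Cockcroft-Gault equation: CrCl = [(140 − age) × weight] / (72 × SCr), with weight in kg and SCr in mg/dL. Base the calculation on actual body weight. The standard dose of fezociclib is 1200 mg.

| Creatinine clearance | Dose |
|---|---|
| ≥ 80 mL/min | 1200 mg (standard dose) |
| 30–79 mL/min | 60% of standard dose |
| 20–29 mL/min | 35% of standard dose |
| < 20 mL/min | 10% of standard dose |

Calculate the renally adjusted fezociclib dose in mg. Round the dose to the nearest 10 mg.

CrCl = (140 − 53) × 59 / (72 × 0.8) = 5133.0 / 57.60 ≈ 89.1 mL/min
CrCl ≈ 89 mL/min → bracket ≥ 80 mL/min.
100% of 1200 mg = 1200 mg

1200 mg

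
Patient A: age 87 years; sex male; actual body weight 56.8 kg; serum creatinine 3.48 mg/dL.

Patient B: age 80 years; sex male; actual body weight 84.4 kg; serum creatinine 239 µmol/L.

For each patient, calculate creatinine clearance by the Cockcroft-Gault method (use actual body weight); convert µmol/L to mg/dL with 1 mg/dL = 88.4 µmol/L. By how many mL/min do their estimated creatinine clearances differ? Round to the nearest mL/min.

Patient A: CrCl = (140 − 87) × 56.8 / (72 × 3.48) = 3010.4 / 250.56 ≈ 12.0 mL/min
Patient B: SCr = 239 / 88.4 = 2.704 mg/dL
Patient B: CrCl = (140 − 80) × 84.4 / (72 × 2.704) = 5064.0 / 194.69 ≈ 26.0 mL/min
|12.0 − 26.0| = 14.0 mL/min

14 mL/min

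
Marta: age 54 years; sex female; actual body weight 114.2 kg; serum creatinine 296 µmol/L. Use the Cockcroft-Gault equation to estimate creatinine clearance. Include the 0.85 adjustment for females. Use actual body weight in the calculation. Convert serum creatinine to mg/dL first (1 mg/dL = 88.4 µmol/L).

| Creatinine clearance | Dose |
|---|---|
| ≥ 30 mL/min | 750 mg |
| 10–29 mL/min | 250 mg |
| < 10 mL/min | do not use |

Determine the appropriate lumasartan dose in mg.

SCr = 296 / 88.4 = 3.348 mg/dL
CrCl = (140 − 54) × 114.2 / (72 × 3.348) × 0.85 = 9821.2 / 241.06 × 0.85 ≈ 34.6 mL/min
CrCl ≈ 35 mL/min → bracket ≥ 30 mL/min.
Dose for this bracket: 750 mg.

750 mg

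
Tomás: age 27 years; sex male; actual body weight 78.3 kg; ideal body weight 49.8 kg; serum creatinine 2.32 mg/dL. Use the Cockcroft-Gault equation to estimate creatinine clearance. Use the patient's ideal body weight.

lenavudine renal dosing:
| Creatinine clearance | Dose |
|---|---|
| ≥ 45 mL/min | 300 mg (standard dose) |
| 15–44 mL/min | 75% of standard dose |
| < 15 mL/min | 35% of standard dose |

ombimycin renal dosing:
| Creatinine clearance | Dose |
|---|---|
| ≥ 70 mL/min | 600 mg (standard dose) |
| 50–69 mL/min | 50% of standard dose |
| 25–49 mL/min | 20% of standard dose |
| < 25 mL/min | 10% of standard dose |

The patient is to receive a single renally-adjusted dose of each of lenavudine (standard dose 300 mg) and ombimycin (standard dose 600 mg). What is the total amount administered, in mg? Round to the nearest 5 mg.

345 mg

CrCl = (140 − 27) × 49.8 / (72 × 2.32) = 5627.4 / 167.04 ≈ 33.7 mL/min
CrCl ≈ 34 mL/min.
lenavudine: 15–44 mL/min → 75% of 300 mg = 225 mg.
ombimycin: 25–49 mL/min → 20% of 600 mg = 120 mg.
Total = 225 + 120 = 345 mg.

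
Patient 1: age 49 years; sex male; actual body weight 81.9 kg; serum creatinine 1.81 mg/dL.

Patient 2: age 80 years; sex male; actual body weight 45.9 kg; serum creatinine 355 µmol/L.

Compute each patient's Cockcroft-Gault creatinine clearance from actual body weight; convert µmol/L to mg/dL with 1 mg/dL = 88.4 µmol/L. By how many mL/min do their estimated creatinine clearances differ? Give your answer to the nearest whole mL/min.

48 mL/min

Patient 1: CrCl = (140 − 49) × 81.9 / (72 × 1.81) = 7452.9 / 130.32 ≈ 57.2 mL/min
Patient 2: SCr = 355 / 88.4 = 4.016 mg/dL
Patient 2: CrCl = (140 − 80) × 45.9 / (72 × 4.016) = 2754.0 / 289.15 ≈ 9.5 mL/min
|57.2 − 9.5| = 47.7 mL/min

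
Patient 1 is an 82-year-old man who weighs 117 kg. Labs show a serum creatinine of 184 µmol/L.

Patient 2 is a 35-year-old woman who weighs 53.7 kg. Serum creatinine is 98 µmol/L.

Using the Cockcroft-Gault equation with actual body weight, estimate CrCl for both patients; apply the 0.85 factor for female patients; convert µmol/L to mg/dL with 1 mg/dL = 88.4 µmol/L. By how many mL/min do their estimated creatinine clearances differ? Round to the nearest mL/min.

Patient 1: SCr = 184 / 88.4 = 2.081 mg/dL
Patient 1: CrCl = (140 − 82) × 117 / (72 × 2.081) = 6786.0 / 149.83 ≈ 45.3 mL/min
Patient 2: SCr = 98 / 88.4 = 1.109 mg/dL
Patient 2: CrCl = (140 − 35) × 53.7 / (72 × 1.109) × 0.85 = 5638.5 / 79.85 × 0.85 ≈ 60.0 mL/min
|45.3 − 60.0| = 14.7 mL/min

15 mL/min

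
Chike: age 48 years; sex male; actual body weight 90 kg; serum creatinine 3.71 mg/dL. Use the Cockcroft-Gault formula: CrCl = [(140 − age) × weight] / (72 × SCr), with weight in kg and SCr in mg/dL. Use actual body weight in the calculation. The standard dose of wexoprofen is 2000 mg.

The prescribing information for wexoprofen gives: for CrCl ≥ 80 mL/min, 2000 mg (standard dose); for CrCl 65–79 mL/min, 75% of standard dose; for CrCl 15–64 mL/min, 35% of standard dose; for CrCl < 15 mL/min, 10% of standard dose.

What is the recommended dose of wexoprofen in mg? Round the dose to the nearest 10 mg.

700 mg

CrCl = (140 − 48) × 90 / (72 × 3.71) = 8280.0 / 267.12 ≈ 31.0 mL/min
CrCl ≈ 31 mL/min → bracket 15–64 mL/min.
35% of 2000 mg = 700 mg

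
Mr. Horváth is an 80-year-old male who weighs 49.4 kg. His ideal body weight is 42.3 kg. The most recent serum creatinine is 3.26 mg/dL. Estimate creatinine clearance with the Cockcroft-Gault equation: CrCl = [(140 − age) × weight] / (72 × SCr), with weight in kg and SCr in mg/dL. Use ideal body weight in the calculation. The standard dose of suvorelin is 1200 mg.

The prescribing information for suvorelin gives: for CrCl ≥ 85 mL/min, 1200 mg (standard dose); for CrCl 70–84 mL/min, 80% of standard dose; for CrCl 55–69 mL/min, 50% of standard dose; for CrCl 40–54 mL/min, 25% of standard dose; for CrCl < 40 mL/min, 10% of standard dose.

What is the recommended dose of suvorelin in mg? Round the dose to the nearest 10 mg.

120 mg

CrCl = (140 − 80) × 42.3 / (72 × 3.26) = 2538.0 / 234.72 ≈ 10.8 mL/min
CrCl ≈ 11 mL/min → bracket < 40 mL/min.
10% of 1200 mg = 120 mg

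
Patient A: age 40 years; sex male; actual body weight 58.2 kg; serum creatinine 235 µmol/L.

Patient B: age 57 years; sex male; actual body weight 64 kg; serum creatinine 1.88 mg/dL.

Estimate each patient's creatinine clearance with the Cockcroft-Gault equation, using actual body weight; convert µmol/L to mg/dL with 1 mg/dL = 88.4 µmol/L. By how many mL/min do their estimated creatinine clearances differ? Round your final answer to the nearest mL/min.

9 mL/min

Patient A: SCr = 235 / 88.4 = 2.658 mg/dL
Patient A: CrCl = (140 − 40) × 58.2 / (72 × 2.658) = 5820.0 / 191.38 ≈ 30.4 mL/min
Patient B: CrCl = (140 − 57) × 64 / (72 × 1.88) = 5312.0 / 135.36 ≈ 39.2 mL/min
|30.4 − 39.2| = 8.8 mL/min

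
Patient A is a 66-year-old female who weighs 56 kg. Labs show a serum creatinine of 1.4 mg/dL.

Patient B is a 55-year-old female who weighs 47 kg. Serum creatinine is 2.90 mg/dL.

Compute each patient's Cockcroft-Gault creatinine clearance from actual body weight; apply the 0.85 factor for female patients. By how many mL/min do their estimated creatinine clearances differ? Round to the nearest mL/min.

19 mL/min

Patient A: CrCl = (140 − 66) × 56 / (72 × 1.4) × 0.85 = 4144.0 / 100.80 × 0.85 ≈ 34.9 mL/min
Patient B: CrCl = (140 − 55) × 47 / (72 × 2.9) × 0.85 = 3995.0 / 208.80 × 0.85 ≈ 16.3 mL/min
|34.9 − 16.3| = 18.6 mL/min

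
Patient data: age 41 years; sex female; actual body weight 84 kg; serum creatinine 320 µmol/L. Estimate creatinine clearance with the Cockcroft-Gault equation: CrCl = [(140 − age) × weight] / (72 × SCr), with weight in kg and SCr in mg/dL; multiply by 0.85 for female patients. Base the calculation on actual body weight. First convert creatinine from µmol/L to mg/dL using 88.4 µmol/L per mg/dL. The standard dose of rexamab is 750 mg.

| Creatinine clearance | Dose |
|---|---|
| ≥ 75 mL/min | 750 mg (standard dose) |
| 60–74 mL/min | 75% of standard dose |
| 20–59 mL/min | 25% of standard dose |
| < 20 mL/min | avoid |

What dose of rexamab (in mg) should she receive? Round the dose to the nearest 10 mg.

190 mg

SCr = 320 / 88.4 = 3.62 mg/dL
CrCl = (140 − 41) × 84 / (72 × 3.62) × 0.85 = 8316.0 / 260.64 × 0.85 ≈ 27.1 mL/min
CrCl ≈ 27 mL/min → bracket 20–59 mL/min.
25% of 750 mg = 187.5 mg → 190 mg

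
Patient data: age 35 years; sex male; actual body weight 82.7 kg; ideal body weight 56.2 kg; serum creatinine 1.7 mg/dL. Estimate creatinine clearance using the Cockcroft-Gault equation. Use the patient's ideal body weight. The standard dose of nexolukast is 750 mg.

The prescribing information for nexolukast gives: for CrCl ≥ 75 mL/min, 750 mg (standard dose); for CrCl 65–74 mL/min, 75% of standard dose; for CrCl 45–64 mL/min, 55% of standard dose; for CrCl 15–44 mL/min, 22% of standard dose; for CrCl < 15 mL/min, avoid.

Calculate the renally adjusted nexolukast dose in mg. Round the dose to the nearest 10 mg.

410 mg

CrCl = (140 − 35) × 56.2 / (72 × 1.7) = 5901.0 / 122.40 ≈ 48.2 mL/min
CrCl ≈ 48 mL/min → bracket 45–64 mL/min.
55% of 750 mg = 412.5 mg → 410 mg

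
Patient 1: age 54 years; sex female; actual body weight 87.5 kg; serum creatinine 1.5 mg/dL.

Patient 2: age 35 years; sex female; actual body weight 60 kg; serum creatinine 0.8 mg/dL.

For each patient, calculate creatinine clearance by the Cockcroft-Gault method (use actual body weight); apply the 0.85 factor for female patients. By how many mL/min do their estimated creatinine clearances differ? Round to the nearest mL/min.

Patient 1: CrCl = (140 − 54) × 87.5 / (72 × 1.5) × 0.85 = 7525.0 / 108.00 × 0.85 ≈ 59.2 mL/min
Patient 2: CrCl = (140 − 35) × 60 / (72 × 0.8) × 0.85 = 6300.0 / 57.60 × 0.85 ≈ 93.0 mL/min
|59.2 − 93.0| = 33.8 mL/min

34 mL/min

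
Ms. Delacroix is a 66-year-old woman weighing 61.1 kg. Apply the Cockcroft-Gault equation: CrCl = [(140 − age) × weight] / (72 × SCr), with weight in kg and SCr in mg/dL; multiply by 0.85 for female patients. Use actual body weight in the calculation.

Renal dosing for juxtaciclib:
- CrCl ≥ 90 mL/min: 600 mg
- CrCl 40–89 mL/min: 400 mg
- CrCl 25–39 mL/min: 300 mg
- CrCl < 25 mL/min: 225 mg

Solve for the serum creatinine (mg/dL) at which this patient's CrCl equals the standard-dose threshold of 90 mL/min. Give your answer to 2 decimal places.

0.59 mg/dL

Standard dose requires CrCl ≥ 90 mL/min.
Set (140 − 66) × 61.1 × 0.85 / (72 × SCr) = 90
SCr = (140 − 66) × 61.1 × 0.85 / (72 × 90) = 0.593 mg/dL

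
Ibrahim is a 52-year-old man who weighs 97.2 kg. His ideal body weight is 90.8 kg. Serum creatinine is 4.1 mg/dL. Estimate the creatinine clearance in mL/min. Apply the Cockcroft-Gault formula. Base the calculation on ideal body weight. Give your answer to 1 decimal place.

27.1 mL/min

CrCl = (140 − 52) × 90.8 / (72 × 4.1) = 7990.4 / 295.20 ≈ 27.1 mL/min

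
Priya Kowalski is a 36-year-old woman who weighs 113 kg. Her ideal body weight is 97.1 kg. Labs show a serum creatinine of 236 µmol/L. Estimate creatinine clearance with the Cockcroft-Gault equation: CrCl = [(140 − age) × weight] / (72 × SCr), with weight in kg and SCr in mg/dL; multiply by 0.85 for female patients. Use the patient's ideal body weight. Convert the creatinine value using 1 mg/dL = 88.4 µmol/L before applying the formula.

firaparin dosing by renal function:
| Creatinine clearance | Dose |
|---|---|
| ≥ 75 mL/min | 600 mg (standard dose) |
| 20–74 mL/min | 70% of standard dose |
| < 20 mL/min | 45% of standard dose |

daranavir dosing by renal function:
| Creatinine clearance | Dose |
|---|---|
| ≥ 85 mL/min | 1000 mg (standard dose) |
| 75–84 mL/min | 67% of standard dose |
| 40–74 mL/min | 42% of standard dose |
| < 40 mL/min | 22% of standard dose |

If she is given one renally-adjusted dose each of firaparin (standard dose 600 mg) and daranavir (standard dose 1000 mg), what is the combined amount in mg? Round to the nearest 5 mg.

SCr = 236 / 88.4 = 2.67 mg/dL
CrCl = (140 − 36) × 97.1 / (72 × 2.67) × 0.85 = 10098.4 / 192.24 × 0.85 ≈ 44.7 mL/min
CrCl ≈ 45 mL/min.
firaparin: 20–74 mL/min → 70% of 600 mg = 420 mg.
daranavir: 40–74 mL/min → 42% of 1000 mg = 420 mg.
Total = 420 + 420 = 840 mg.

840 mg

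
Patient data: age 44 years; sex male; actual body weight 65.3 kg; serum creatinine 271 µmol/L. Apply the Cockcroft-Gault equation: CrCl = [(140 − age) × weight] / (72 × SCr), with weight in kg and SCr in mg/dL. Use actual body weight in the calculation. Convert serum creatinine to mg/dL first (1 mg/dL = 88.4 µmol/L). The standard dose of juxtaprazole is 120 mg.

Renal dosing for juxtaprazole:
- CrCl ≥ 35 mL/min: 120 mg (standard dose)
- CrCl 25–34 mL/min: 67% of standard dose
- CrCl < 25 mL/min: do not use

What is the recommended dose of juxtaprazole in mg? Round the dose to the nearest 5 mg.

SCr = 271 / 88.4 = 3.066 mg/dL
CrCl = (140 − 44) × 65.3 / (72 × 3.066) = 6268.8 / 220.75 ≈ 28.4 mL/min
CrCl ≈ 28 mL/min → bracket 25–34 mL/min.
67% of 120 mg = 80.4 mg → 80 mg

80 mg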